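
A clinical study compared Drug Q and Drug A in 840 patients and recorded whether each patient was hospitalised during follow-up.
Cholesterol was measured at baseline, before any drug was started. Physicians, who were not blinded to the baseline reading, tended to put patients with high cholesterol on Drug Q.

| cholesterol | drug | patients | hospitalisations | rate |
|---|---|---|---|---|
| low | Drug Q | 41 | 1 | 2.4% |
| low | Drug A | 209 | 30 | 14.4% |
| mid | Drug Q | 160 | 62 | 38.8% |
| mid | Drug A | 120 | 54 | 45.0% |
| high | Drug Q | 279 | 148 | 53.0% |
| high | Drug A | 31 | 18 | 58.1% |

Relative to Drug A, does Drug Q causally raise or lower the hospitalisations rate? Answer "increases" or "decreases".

The imbalance in cholesterol arose from how patients were allocated, not from anything the drug did; and cholesterol independently affects the outcome. The pooled gap is confounded — condition on cholesterol.
Within each level — low: 2.4% vs 14.4%; mid: 38.8% vs 45.0%; high: 53.0% vs 58.1% — Drug Q is lower every time.

decreases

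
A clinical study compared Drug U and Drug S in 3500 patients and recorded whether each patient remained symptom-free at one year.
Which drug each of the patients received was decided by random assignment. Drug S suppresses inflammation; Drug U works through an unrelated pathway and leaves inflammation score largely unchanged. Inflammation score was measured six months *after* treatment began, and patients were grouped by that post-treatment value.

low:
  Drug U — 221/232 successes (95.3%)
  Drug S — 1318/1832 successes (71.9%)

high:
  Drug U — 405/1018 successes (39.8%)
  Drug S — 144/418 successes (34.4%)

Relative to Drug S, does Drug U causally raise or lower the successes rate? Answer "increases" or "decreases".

decreases

The distribution of inflammation score is itself part of what the drug does — it is an intermediate outcome. Holding it fixed would remove that part of the effect; the total effect is the pooled difference.
Pooled: Drug U 50.1% vs Drug S 65.0%; Drug S is higher overall.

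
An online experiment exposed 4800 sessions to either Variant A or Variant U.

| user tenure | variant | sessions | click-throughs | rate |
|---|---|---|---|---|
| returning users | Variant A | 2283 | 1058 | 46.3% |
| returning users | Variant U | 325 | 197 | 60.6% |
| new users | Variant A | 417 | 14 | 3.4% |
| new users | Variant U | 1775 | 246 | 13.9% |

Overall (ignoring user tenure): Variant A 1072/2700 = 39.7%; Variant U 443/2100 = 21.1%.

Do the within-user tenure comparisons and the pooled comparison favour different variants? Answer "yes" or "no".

Within each user tenure level (returning users 46.3% vs 60.6%; new users 3.4% vs 13.9%), Variant U has the higher rate every time. Pooled: 39.7% vs 21.1% — Variant A has the higher rate overall. The two comparisons disagree.

yes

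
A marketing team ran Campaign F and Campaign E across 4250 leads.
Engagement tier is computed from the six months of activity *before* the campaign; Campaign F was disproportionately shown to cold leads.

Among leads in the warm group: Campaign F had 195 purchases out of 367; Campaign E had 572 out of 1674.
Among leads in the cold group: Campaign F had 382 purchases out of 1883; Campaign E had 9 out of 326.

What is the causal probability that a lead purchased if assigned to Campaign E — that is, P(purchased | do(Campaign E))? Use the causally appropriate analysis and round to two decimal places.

Campaign F is higher inside every engagement tier stratum but Campaign E is higher in aggregate. Whether to stratify depends on how engagement tier relates to the campaign.
Nothing the campaign does changes engagement tier; the imbalance is an allocation artefact. With engagement tier also predicting the outcome, the pooled figure is confounded, and the within-stratum comparison is the causal one.
Standardising Campaign E to the population engagement tier mix: 0.480·572/1674 + 0.520·9/326 = 0.178.

0.18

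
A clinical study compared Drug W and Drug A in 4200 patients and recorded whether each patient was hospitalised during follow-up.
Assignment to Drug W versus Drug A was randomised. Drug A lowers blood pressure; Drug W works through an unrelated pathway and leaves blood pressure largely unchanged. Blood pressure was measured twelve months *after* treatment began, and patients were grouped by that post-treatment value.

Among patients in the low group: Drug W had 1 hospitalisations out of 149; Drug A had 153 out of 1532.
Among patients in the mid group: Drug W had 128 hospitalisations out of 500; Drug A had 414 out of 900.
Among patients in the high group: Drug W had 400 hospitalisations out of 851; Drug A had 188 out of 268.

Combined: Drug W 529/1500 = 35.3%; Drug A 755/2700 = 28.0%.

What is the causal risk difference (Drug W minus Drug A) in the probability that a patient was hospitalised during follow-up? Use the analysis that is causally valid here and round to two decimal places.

The distribution of blood pressure is itself part of what the drug does — it is an intermediate outcome. Holding it fixed would remove that part of the effect; the total effect is the pooled difference.
The causal difference is the pooled difference: 0.353 − 0.280 = +0.073.

+0.07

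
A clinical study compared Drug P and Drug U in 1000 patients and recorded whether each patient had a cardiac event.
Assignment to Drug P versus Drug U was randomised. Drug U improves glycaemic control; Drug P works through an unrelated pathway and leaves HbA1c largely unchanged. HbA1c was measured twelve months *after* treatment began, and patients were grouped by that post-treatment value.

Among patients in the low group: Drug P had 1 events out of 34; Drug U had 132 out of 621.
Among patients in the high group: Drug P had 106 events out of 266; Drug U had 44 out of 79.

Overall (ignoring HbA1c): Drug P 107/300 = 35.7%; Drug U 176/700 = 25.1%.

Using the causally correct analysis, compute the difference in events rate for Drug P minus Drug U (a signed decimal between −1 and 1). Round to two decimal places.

HbA1c is recorded after the drug and is itself shifted by it — it sits on the causal path from drug to outcome. Conditioning on a mediator would strip out part of the effect we want; the pooled comparison gives the total causal effect.
The causal difference is the pooled difference: 0.357 − 0.251 = +0.105.

+0.11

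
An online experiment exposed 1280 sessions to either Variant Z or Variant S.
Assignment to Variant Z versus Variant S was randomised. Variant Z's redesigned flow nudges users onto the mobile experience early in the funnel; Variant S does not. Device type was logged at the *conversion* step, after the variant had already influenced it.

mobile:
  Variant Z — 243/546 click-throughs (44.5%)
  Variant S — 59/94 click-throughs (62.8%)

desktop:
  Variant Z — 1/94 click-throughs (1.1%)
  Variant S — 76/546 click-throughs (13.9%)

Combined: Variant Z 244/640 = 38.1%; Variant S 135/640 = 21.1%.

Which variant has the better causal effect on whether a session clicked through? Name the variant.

Device type here is a post-treatment variable shaped by the variant; conditioning on it would introduce bias rather than remove it. The overall comparison is the causal one.
Pooled: Variant Z 38.1% vs Variant S 21.1%; Variant Z is higher overall.

Variant Z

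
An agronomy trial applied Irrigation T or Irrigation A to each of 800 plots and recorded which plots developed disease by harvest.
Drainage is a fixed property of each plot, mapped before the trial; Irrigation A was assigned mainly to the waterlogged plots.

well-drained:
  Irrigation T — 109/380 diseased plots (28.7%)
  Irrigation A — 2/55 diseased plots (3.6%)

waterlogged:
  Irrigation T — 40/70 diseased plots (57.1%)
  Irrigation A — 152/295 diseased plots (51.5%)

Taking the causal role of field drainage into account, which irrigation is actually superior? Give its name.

The imbalance in field drainage arose from how plots were allocated, not from anything the irrigation did; and field drainage independently affects the outcome. The pooled gap is confounded — condition on field drainage.
Within each level — well-drained: 28.7% vs 3.6%; waterlogged: 57.1% vs 51.5% — Irrigation A is lower every time.

Irrigation A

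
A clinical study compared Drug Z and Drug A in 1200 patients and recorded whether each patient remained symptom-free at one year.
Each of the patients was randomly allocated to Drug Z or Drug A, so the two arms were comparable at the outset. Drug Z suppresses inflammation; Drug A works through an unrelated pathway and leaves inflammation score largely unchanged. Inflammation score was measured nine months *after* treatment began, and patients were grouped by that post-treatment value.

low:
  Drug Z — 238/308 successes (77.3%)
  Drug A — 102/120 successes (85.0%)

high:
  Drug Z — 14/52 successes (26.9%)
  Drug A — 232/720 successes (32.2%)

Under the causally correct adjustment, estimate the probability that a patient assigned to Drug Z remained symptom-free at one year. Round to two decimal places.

0.70

The stratified and pooled comparisons disagree (Drug A wins within each inflammation score; Drug Z wins overall), so the answer turns on the causal role of inflammation score.
Stratifying would compare drugs among patients the drugs themselves sorted into inflammation score groups — a form of selection on an intermediate. The unconditioned pooled rates give the total causal effect.
So P(outcome | do(Drug Z)) is just the pooled rate for Drug Z: 252/360 = 0.700.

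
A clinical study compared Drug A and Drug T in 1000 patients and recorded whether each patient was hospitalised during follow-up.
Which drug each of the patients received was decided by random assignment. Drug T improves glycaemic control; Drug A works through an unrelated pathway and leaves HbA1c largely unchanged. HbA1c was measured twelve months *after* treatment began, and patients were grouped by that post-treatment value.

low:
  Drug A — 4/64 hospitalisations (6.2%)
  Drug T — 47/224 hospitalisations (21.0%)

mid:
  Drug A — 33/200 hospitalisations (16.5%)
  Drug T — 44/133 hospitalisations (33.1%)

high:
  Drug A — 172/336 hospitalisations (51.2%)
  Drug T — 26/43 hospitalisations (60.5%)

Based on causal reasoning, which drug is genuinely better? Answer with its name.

Drug T

Within every HbA1c level Drug A has the lower rate, yet pooled Drug T does — Simpson's reversal.
The distribution of HbA1c is itself part of what the drug does — it is an intermediate outcome. Holding it fixed would remove that part of the effect; the total effect is the pooled difference.
Pooled: Drug A 34.8% vs Drug T 29.2%; Drug T is lower overall.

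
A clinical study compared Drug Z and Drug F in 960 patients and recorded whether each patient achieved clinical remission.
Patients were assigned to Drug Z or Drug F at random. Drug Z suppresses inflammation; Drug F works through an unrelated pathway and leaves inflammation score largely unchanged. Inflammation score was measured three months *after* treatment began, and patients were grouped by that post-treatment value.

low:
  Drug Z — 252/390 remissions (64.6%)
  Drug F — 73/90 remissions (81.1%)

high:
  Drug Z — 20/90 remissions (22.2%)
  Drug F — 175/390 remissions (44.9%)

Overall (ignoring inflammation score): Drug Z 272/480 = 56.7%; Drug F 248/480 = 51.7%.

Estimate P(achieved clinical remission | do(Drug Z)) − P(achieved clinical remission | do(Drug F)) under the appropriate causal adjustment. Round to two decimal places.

The inflammation score-specific comparison favours Drug F throughout, but the pooled figures favour Drug Z. The question is whether to condition on inflammation score.
Because the drug influences inflammation score, inflammation score is a post-treatment mediator, not a confounder. Stratifying on it would bias the estimate; the causal effect is the crude pooled difference.
The causal difference is the pooled difference: 0.567 − 0.517 = +0.050.

+0.05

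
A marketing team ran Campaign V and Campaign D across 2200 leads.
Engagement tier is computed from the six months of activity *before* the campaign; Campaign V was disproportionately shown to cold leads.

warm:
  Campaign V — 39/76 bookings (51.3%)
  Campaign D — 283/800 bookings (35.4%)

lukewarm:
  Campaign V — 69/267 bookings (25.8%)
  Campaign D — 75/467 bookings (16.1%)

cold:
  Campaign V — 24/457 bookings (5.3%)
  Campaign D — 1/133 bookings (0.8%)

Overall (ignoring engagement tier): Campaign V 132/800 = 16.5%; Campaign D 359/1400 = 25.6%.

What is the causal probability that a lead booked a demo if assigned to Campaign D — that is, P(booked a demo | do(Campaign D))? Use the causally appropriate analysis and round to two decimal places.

0.20

Engagement tier is set before the campaign has any effect — it is not caused by the campaign — and it independently drives the outcome. That makes it a confounder, so the causal comparison is within engagement tier levels.
Standardising Campaign D to the population engagement tier mix: 0.398·283/800 + 0.334·75/467 + 0.268·1/133 = 0.196.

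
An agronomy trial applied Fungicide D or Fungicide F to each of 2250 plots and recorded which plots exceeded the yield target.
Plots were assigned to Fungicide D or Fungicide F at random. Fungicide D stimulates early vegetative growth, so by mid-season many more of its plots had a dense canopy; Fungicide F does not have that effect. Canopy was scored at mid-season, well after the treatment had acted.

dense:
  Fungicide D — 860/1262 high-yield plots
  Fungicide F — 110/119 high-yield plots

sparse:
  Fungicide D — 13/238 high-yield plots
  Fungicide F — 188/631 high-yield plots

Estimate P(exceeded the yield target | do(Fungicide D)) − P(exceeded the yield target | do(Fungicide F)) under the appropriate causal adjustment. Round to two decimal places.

+0.18

The mid-season canopy-specific comparison favours Fungicide F throughout, but the pooled figures favour Fungicide D. The question is whether to condition on mid-season canopy.
The distribution of mid-season canopy is itself part of what the fungicide does — it is an intermediate outcome. Holding it fixed would remove that part of the effect; the total effect is the pooled difference.
The causal difference is the pooled difference: 0.582 − 0.397 = +0.185.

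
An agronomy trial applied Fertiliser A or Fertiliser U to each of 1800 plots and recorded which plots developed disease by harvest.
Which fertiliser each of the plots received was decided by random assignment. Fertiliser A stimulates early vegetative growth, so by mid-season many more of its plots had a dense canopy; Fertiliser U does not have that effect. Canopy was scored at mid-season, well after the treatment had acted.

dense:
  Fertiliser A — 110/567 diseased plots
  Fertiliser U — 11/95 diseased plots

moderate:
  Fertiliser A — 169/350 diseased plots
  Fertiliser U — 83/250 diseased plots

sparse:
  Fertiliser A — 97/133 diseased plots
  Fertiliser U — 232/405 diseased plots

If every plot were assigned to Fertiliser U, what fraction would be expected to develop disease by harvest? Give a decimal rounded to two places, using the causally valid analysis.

0.43

Fertiliser U is lower inside every mid-season canopy stratum but Fertiliser A is lower in aggregate. Whether to stratify depends on how mid-season canopy relates to the fertiliser.
Mid-season canopy is downstream of the fertiliser. One should not condition on a consequence of treatment, so the overall rates are the right comparison.
So P(outcome | do(Fertiliser U)) is just the pooled rate for Fertiliser U: 326/750 = 0.435.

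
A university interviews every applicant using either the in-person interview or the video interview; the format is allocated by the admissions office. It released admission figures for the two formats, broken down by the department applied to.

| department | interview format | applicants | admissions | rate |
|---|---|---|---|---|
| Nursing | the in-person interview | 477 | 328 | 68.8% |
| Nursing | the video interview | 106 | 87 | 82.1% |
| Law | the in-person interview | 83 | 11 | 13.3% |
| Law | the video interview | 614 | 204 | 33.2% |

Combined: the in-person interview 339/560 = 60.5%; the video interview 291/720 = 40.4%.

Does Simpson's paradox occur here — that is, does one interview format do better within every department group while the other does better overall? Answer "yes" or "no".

yes

Within each department level (Nursing 68.8% vs 82.1%; Law 13.3% vs 33.2%), the video interview has the higher rate every time. Pooled: 60.5% vs 40.4% — the in-person interview has the higher rate overall. The two comparisons disagree.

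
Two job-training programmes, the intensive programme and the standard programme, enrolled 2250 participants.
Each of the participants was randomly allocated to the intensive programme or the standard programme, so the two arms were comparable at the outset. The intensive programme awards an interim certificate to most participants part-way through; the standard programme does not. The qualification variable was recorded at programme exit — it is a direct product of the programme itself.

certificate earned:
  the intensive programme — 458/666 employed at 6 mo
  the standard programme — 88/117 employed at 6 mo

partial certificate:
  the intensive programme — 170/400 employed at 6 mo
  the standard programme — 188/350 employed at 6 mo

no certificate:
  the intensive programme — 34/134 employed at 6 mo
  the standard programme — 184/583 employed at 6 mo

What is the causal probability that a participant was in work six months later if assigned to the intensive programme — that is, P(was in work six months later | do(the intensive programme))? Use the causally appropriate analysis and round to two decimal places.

0.55

the standard programme is higher inside every qualification attained during the programme stratum but the intensive programme is higher in aggregate. Whether to stratify depends on how qualification attained during the programme relates to the programme.
Qualification attained during the programme is recorded after the programme and is itself shifted by it — it sits on the causal path from programme to outcome. Conditioning on a mediator would strip out part of the effect we want; the pooled comparison gives the total causal effect.
So P(outcome | do(the intensive programme)) is just the pooled rate for the intensive programme: 662/1200 = 0.552.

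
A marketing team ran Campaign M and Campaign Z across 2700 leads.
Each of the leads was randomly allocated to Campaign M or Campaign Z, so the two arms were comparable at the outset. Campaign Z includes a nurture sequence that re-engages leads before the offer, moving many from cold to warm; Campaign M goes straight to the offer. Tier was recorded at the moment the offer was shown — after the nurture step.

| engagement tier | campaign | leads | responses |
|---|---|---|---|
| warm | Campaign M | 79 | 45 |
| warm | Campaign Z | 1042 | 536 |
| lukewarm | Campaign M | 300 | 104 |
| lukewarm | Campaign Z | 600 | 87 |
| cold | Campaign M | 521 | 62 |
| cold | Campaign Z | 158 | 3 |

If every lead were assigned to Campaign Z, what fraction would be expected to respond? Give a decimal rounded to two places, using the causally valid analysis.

Engagement tier is recorded after the campaign and is itself shifted by it — it sits on the causal path from campaign to outcome. Conditioning on a mediator would strip out part of the effect we want; the pooled comparison gives the total causal effect.
So P(outcome | do(Campaign Z)) is just the pooled rate for Campaign Z: 626/1800 = 0.348.

0.35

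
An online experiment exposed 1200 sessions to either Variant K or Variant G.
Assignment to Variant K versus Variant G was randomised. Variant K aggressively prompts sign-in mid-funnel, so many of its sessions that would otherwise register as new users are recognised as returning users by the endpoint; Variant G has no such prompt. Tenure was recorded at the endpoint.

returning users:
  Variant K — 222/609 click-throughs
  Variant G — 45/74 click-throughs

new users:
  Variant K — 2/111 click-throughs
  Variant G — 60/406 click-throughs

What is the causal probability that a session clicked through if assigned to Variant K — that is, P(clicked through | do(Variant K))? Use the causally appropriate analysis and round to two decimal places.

0.31

Variant G is higher inside every user tenure stratum but Variant K is higher in aggregate. Whether to stratify depends on how user tenure relates to the variant.
The distribution of user tenure is itself part of what the variant does — it is an intermediate outcome. Holding it fixed would remove that part of the effect; the total effect is the pooled difference.
So P(outcome | do(Variant K)) is just the pooled rate for Variant K: 224/720 = 0.311.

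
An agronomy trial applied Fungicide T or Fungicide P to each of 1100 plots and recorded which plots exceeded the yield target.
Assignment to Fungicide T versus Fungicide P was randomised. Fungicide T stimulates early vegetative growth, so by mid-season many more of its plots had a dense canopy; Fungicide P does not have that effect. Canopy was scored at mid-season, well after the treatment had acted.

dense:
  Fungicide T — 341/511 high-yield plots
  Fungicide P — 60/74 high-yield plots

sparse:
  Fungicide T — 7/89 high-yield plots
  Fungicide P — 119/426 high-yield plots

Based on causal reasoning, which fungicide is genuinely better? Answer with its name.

Mid-season canopy is recorded after the fungicide and is itself shifted by it — it sits on the causal path from fungicide to outcome. Conditioning on a mediator would strip out part of the effect we want; the pooled comparison gives the total causal effect.
Pooled: Fungicide T 58.0% vs Fungicide P 35.8%; Fungicide T is higher overall.

Fungicide T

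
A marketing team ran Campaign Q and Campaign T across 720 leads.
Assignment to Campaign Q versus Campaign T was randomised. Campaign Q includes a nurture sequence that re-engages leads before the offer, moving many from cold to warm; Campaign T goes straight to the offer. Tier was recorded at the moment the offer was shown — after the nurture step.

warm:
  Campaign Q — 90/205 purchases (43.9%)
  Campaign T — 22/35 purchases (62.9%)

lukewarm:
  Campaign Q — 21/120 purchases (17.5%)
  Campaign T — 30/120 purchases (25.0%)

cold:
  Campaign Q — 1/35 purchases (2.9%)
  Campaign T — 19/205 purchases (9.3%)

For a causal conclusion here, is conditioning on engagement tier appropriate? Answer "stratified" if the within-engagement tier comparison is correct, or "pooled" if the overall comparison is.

The stratified and pooled comparisons disagree (Campaign T wins within each engagement tier; Campaign Q wins overall), so the answer turns on the causal role of engagement tier.
The distribution of engagement tier is itself part of what the campaign does — it is an intermediate outcome. Holding it fixed would remove that part of the effect; the total effect is the pooled difference.
Pooled: Campaign Q 31.1% vs Campaign T 19.7%; Campaign Q is higher overall.

pooled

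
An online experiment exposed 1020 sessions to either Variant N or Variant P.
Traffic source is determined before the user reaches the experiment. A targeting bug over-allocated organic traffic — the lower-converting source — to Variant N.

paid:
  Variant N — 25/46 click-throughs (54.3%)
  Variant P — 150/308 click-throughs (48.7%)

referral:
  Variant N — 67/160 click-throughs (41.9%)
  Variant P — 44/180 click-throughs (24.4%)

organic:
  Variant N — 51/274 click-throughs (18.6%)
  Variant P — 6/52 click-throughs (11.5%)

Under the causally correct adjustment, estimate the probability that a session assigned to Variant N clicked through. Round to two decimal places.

0.39

Variant N is higher inside every traffic source stratum but Variant P is higher in aggregate. Whether to stratify depends on how traffic source relates to the variant.
Nothing the variant does changes traffic source; the imbalance is an allocation artefact. With traffic source also predicting the outcome, the pooled figure is confounded, and the within-stratum comparison is the causal one.
Standardising Variant N to the population traffic source mix: 0.347·25/46 + 0.333·67/160 + 0.320·51/274 = 0.388.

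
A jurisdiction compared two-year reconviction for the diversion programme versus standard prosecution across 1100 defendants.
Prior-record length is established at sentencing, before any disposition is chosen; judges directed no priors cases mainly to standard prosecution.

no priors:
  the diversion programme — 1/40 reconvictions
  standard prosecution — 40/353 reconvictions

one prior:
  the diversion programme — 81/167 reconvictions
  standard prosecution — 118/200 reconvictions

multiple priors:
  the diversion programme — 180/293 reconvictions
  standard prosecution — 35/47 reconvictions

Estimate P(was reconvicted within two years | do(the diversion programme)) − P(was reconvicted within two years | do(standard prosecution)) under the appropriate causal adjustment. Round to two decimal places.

-0.11

Nothing the disposition does changes prior-record length; the imbalance is an allocation artefact. With prior-record length also predicting the outcome, the pooled figure is confounded, and the within-stratum comparison is the causal one.
Adjusting over the population distribution of prior-record length: 0.357·(0.025−0.113) + 0.334·(0.485−0.590) + 0.309·(0.614−0.745) = -0.107.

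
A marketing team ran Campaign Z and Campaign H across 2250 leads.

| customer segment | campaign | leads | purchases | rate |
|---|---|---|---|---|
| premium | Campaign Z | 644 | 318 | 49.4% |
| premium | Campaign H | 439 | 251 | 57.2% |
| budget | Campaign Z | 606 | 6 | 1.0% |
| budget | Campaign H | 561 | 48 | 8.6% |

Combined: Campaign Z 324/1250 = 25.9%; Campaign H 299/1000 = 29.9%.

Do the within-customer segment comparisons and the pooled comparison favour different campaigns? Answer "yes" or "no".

Within each customer segment level (premium 49.4% vs 57.2%; budget 1.0% vs 8.6%), Campaign H has the higher rate every time. Pooled: 25.9% vs 29.9% — Campaign H has the higher rate overall. They agree.

no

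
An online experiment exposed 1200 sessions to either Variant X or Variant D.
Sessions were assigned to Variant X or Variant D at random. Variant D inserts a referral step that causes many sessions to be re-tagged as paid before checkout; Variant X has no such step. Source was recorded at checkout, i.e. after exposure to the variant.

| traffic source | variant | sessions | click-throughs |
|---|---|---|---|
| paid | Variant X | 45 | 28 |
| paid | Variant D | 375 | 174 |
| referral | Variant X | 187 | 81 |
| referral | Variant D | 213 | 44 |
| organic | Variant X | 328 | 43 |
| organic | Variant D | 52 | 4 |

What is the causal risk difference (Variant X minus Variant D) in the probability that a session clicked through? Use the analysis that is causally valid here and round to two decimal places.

-0.08

The distribution of traffic source is itself part of what the variant does — it is an intermediate outcome. Holding it fixed would remove that part of the effect; the total effect is the pooled difference.
The causal difference is the pooled difference: 0.271 − 0.347 = -0.075.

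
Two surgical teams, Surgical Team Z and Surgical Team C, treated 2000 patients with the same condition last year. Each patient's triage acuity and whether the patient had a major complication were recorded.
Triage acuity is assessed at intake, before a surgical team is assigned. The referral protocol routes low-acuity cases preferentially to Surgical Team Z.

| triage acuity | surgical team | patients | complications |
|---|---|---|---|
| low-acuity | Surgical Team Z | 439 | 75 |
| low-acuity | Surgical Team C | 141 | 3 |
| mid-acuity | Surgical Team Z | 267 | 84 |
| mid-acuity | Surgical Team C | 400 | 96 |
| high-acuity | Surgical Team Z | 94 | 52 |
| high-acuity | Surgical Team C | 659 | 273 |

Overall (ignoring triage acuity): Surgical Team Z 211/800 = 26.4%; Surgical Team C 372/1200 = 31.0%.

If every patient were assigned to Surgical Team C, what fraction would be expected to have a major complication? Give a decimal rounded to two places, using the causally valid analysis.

Since triage acuity is a pre-existing factor (not a product of the surgical team) and it affects the outcome on its own, it is a confounder. The stratified rates, not the pooled rate, identify the causal effect.
Standardising Surgical Team C to the population triage acuity mix: 0.290·3/141 + 0.334·96/400 + 0.377·273/659 = 0.242.

0.24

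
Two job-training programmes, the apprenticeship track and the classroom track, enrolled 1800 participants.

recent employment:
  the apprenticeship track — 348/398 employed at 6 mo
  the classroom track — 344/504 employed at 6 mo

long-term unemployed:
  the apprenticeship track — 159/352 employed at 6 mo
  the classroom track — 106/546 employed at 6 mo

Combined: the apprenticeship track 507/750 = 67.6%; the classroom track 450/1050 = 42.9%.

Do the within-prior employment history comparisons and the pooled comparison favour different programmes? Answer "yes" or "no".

no

Within each prior employment history level (recent employment 87.4% vs 68.3%; long-term unemployed 45.2% vs 19.4%), the apprenticeship track has the higher rate every time. Pooled: 67.6% vs 42.9% — the apprenticeship track has the higher rate overall. They agree.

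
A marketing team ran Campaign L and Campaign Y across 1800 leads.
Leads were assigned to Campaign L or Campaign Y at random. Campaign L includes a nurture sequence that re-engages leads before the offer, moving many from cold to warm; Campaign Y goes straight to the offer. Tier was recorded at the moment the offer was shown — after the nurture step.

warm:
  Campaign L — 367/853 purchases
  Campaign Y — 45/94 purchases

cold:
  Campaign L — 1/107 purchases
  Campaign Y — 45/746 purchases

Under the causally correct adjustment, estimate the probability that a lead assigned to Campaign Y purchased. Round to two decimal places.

The stratified and pooled comparisons disagree (Campaign Y wins within each engagement tier; Campaign L wins overall), so the answer turns on the causal role of engagement tier.
Engagement tier here is a post-treatment variable shaped by the campaign; conditioning on it would introduce bias rather than remove it. The overall comparison is the causal one.
So P(outcome | do(Campaign Y)) is just the pooled rate for Campaign Y: 90/840 = 0.107.

0.11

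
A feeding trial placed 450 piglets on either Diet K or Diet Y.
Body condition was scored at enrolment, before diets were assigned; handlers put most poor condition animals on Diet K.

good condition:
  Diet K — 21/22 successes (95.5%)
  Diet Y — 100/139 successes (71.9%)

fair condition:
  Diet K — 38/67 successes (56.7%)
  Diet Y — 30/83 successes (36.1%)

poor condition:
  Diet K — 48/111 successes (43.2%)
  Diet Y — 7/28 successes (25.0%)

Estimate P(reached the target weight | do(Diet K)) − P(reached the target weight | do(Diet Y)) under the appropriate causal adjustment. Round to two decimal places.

+0.21

The starting body condition-specific comparison favours Diet K throughout, but the pooled figures favour Diet Y. The question is whether to condition on starting body condition.
Here starting body condition is a common cause — it drives both which diet a case falls under and the outcome. The crude comparison mixes populations; the stratum-specific rates are the causally relevant ones.
Adjusting over the population distribution of starting body condition: 0.358·(0.955−0.719) + 0.333·(0.567−0.361) + 0.309·(0.432−0.250) = +0.209.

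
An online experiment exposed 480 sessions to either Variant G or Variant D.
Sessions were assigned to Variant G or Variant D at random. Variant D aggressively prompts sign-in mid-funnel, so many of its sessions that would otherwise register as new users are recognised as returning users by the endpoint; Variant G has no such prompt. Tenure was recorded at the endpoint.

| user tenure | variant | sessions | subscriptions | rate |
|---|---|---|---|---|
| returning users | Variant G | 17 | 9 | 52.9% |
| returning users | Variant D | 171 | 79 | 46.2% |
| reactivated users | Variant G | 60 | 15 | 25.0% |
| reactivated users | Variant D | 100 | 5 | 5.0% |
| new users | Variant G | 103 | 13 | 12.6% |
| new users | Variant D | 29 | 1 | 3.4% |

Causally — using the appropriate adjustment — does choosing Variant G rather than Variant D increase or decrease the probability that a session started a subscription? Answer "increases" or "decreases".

Stratifying would compare variants among sessions the variants themselves sorted into user tenure groups — a form of selection on an intermediate. The unconditioned pooled rates give the total causal effect.
Pooled: Variant G 20.6% vs Variant D 28.3%; Variant D is higher overall.

decreases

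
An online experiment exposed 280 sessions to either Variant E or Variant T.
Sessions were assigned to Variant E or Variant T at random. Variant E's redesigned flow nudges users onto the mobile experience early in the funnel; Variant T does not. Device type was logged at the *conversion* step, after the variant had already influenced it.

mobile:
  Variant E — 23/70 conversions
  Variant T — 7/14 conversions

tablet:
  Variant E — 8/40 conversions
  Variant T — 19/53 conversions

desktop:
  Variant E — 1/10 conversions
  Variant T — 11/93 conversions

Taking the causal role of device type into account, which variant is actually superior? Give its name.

Variant E

Within every device type level Variant T has the higher rate, yet pooled Variant E does — Simpson's reversal.
Device type here is a post-treatment variable shaped by the variant; conditioning on it would introduce bias rather than remove it. The overall comparison is the causal one.
Pooled: Variant E 26.7% vs Variant T 23.1%; Variant E is higher overall.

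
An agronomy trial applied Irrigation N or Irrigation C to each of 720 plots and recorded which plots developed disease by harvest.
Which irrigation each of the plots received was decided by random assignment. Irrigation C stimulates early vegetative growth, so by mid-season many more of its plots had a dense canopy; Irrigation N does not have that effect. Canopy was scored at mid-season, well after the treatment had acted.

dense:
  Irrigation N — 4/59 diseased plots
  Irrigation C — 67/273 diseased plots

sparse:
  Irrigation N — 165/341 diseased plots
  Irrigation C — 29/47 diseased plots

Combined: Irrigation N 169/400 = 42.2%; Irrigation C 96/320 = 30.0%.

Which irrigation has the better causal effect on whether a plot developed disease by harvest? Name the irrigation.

Irrigation C

The stratified and pooled comparisons disagree (Irrigation N wins within each mid-season canopy; Irrigation C wins overall), so the answer turns on the causal role of mid-season canopy.
Mid-season canopy is recorded after the irrigation and is itself shifted by it — it sits on the causal path from irrigation to outcome. Conditioning on a mediator would strip out part of the effect we want; the pooled comparison gives the total causal effect.
Pooled: Irrigation N 42.2% vs Irrigation C 30.0%; Irrigation C is lower overall.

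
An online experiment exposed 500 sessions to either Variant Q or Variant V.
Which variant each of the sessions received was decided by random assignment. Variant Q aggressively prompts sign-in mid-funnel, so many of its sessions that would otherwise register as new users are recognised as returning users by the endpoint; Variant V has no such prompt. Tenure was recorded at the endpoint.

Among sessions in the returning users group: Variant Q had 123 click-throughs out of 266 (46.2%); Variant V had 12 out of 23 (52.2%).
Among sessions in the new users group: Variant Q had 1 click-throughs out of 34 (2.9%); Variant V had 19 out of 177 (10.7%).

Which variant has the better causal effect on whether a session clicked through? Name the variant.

Variant Q

User tenure lies on the pathway variant → user tenure → outcome, so adjusting for it blocks the indirect effect. For the total causal effect of variant, use the unadjusted pooled rates.
Pooled: Variant Q 41.3% vs Variant V 15.5%; Variant Q is higher overall.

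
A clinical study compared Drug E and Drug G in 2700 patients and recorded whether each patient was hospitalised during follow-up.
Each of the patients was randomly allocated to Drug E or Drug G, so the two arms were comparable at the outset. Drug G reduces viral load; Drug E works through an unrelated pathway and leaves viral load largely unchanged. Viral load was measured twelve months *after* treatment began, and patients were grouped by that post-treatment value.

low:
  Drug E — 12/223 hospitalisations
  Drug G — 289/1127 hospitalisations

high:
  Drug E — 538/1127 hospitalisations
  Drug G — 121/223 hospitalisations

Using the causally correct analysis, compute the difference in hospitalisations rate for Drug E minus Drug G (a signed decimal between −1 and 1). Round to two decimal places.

Viral load is recorded after the drug and is itself shifted by it — it sits on the causal path from drug to outcome. Conditioning on a mediator would strip out part of the effect we want; the pooled comparison gives the total causal effect.
The causal difference is the pooled difference: 0.407 − 0.304 = +0.104.

+0.10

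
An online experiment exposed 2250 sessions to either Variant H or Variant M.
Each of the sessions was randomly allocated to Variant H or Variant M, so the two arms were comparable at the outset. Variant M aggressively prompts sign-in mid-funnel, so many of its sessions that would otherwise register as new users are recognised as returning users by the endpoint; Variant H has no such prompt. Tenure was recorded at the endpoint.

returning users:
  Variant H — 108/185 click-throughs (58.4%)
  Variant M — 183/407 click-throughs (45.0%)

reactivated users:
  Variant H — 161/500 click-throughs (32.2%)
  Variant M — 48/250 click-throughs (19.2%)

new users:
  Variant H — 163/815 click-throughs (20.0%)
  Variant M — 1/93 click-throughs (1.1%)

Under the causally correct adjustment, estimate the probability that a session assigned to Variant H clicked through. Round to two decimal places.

The user tenure-specific comparison favours Variant H throughout, but the pooled figures favour Variant M. The question is whether to condition on user tenure.
User tenure lies on the pathway variant → user tenure → outcome, so adjusting for it blocks the indirect effect. For the total causal effect of variant, use the unadjusted pooled rates.
So P(outcome | do(Variant H)) is just the pooled rate for Variant H: 432/1500 = 0.288.

0.29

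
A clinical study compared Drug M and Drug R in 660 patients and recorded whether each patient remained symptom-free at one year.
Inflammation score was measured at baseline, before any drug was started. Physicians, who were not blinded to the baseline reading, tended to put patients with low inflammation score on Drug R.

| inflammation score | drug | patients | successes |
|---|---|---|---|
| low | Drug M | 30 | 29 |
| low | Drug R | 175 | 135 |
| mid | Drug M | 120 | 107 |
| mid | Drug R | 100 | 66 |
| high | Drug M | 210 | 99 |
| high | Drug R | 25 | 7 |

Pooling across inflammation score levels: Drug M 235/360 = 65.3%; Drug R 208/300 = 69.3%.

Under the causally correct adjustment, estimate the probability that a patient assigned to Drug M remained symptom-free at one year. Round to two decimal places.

The stratified and pooled comparisons disagree (Drug M wins within each inflammation score; Drug R wins overall), so the answer turns on the causal role of inflammation score.
Inflammation score is set before the drug has any effect — it is not caused by the drug — and it independently drives the outcome. That makes it a confounder, so the causal comparison is within inflammation score levels.
Standardising Drug M to the population inflammation score mix: 0.311·29/30 + 0.333·107/120 + 0.356·99/210 = 0.765.

0.77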